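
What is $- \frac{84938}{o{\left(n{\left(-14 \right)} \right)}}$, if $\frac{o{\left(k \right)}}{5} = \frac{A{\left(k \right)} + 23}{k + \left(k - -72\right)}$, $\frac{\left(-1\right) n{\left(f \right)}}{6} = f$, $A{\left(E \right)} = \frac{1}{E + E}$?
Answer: $- \frac{684940032}{3865} \approx -1.7722 \cdot 10^{5}$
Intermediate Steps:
$A{\left(E \right)} = \frac{1}{2 E}$
$n{\left(f \right)} = - 6 f$
$o{\left(k \right)} = \frac{5 \left(23 + \frac{1}{2 k}\right)}{72 + 2 k}$ ($o{\left(k \right)} = 5 \frac{\frac{1}{2 k} + 23}{k + \left(k - -72\right)} = 5 \frac{23 + \frac{1}{2 k}}{k + \left(k + 72\right)} = 5 \frac{23 + \frac{1}{2 k}}{k + \left(72 + k\right)} = 5 \frac{23 + \frac{1}{2 k}}{72 + 2 k} = \frac{5 \left(23 + \frac{1}{2 k}\right)}{72 + 2 k}$)
$- \frac{84938}{o{\left(n{\left(-14 \right)} \right)}} = - \frac{84938}{\frac{5}{4} \frac{1}{\left(-6\right) \left(-14\right)} \frac{1}{36 - -84} \left(1 + 46 \left(\left(-6\right) \left(-14\right)\right)\right)} = - \frac{84938}{\frac{5}{4} \cdot \frac{1}{84} \frac{1}{36 + 84} \left(1 + 46 \cdot 84\right)} = - \frac{84938}{\frac{5}{4} \cdot \frac{1}{84} \cdot \frac{1}{120} \left(1 + 3864\right)} = - \frac{84938}{\frac{5}{4} \cdot \frac{1}{84} \cdot \frac{1}{120} \cdot 3865} = - \frac{84938}{\frac{3865}{8064}} = \left(-84938\right) \frac{8064}{3865} = - \frac{684940032}{3865}$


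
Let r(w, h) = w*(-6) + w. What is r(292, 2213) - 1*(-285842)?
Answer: 284382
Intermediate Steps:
r(w, h) = -5*w (r(w, h) = -6*w + w = -5*w)
r(292, 2213) - 1*(-285842) = -5*292 - 1*(-285842) = -1460 + 285842 = 284382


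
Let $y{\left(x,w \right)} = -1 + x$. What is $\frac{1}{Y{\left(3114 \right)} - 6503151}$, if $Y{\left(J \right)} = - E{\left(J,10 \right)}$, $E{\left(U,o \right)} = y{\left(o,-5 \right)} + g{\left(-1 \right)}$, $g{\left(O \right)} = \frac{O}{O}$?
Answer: $- \frac{1}{6503161} \approx -1.5377 \cdot 10^{-7}$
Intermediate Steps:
$g{\left(O \right)} = 1$
$E{\left(U,o \right)} = o$ ($E{\left(U,o \right)} = \left(-1 + o\right) + 1 = o$)
$Y{\left(J \right)} = -10$ ($Y{\left(J \right)} = \left(-1\right) 10 = -10$)
$\frac{1}{Y{\left(3114 \right)} - 6503151} = \frac{1}{-10 - 6503151} = \frac{1}{-6503161} = - \frac{1}{6503161}$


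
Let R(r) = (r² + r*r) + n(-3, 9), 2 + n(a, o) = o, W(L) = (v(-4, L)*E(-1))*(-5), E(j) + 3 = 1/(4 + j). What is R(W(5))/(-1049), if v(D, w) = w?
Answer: -80063/9441 ≈ -8.4803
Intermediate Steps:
E(j) = -3 + 1/(4 + j)
W(L) = 40*L/3 (W(L) = (L*((-11 - 3*(-1))/(4 - 1)))*(-5) = (L*((-11 + 3)/3))*(-5) = (L*((⅓)*(-8)))*(-5) = (L*(-8/3))*(-5) = -8*L/3*(-5) = 40*L/3)
n(a, o) = -2 + o
R(r) = 7 + 2*r² (R(r) = (r² + r*r) + (-2 + 9) = (r² + r²) + 7 = 2*r² + 7 = 7 + 2*r²)
R(W(5))/(-1049) = (7 + 2*((40/3)*5)²)/(-1049) = (7 + 2*(200/3)²)*(-1/1049) = (7 + 2*(40000/9))*(-1/1049) = (7 + 80000/9)*(-1/1049) = (80063/9)*(-1/1049) = -80063/9441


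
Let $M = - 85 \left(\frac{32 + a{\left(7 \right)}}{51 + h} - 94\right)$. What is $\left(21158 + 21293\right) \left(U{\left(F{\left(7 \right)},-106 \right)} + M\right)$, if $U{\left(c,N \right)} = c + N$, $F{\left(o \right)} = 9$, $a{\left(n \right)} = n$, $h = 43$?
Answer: $\frac{31355454777}{94} \approx 3.3357 \cdot 10^{8}$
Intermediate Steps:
$U{\left(c,N \right)} = N + c$
$M = \frac{747745}{94}$ ($M = - 85 \left(\frac{32 + 7}{51 + 43} - 94\right) = - 85 \left(\frac{39}{94} - 94\right) = \left(-85\right) \left(- \frac{8797}{94}\right) = \frac{747745}{94} \approx 7954.7$)
$\left(21158 + 21293\right) \left(U{\left(F{\left(7 \right)},-106 \right)} + M\right) = \left(21158 + 21293\right) \left(\left(-106 + 9\right) + \frac{747745}{94}\right) = 42451 \left(-97 + \frac{747745}{94}\right) = 42451 \cdot \frac{738627}{94} = \frac{31355454777}{94}$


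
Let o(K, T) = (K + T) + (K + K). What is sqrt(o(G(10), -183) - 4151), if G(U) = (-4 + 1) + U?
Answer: I*sqrt(4313) ≈ 65.673*I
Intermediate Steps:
G(U) = -3 + U
o(K, T) = T + 3*K (o(K, T) = (K + T) + 2*K = T + 3*K)
sqrt(o(G(10), -183) - 4151) = sqrt((-183 + 3*(-3 + 10)) - 4151) = sqrt((-183 + 3*7) - 4151) = sqrt((-183 + 21) - 4151) = sqrt(-162 - 4151) = sqrt(-4313) = I*sqrt(4313)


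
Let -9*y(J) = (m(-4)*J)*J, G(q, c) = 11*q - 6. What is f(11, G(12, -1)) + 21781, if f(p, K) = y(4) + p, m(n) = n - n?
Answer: 21792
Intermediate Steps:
m(n) = 0
G(q, c) = -6 + 11*q
y(J) = 0 (y(J) = -0*J*J/9 = -0*J = -1/9*0 = 0)
f(p, K) = p (f(p, K) = 0 + p = p)
f(11, G(12, -1)) + 21781 = 11 + 21781 = 21792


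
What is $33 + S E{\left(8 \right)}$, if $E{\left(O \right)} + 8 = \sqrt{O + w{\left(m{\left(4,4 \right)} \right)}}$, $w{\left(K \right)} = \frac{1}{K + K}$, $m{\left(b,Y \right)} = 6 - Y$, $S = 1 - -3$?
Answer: $1 + 2 \sqrt{33} \approx 12.489$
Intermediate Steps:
$S = 4$ ($S = 1 + 3 = 4$)
$w{\left(K \right)} = \frac{1}{2 K}$
$E{\left(O \right)} = -8 + \sqrt{\frac{1}{4} + O}$ ($E{\left(O \right)} = -8 + \sqrt{O + \frac{1}{2 \left(6 - 4\right)}} = -8 + \sqrt{O + \frac{1}{2 \cdot 2}} = -8 + \sqrt{O + \frac{1}{2} \cdot \frac{1}{2}} = -8 + \sqrt{O + \frac{1}{4}} = -8 + \sqrt{\frac{1}{4} + O}$)
$33 + S E{\left(8 \right)} = 33 + 4 \left(-8 + \frac{\sqrt{1 + 4 \cdot 8}}{2}\right) = 33 + 4 \left(-8 + \frac{\sqrt{1 + 32}}{2}\right) = 33 + 4 \left(-8 + \frac{\sqrt{33}}{2}\right) = 33 - \left(32 - 2 \sqrt{33}\right) = 1 + 2 \sqrt{33}$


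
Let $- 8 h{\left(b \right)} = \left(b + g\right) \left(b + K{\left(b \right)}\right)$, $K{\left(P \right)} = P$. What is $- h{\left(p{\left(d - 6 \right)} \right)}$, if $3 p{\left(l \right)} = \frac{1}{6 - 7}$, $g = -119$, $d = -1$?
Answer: $\frac{179}{18} \approx 9.9444$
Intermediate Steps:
$p{\left(l \right)} = - \frac{1}{3}$ ($p{\left(l \right)} = \frac{1}{3 \left(6 - 7\right)} = \frac{1}{3 \left(-1\right)} = \frac{1}{3} \left(-1\right) = - \frac{1}{3}$)
$h{\left(b \right)} = - \frac{b \left(-119 + b\right)}{4}$ ($h{\left(b \right)} = - \frac{\left(b - 119\right) \left(b + b\right)}{8} = - \frac{\left(-119 + b\right) 2 b}{8} = - \frac{2 b \left(-119 + b\right)}{8} = - \frac{b \left(-119 + b\right)}{4}$)
$- h{\left(p{\left(d - 6 \right)} \right)} = - \frac{\left(-1\right) \left(119 - - \frac{1}{3}\right)}{4 \cdot 3} = - \frac{\left(-1\right) \left(119 + \frac{1}{3}\right)}{4 \cdot 3} = - \frac{\left(-1\right) 358}{4 \cdot 3 \cdot 3} = \left(-1\right) \left(- \frac{179}{18}\right) = \frac{179}{18}$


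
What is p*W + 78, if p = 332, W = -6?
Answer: -1914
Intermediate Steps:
p*W + 78 = 332*(-6) + 78 = -1992 + 78 = -1914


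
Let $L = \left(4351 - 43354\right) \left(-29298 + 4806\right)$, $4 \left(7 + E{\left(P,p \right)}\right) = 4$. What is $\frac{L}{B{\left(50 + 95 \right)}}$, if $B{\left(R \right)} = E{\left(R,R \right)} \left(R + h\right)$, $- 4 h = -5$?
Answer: $- \frac{16329256}{15} \approx -1.0886 \cdot 10^{6}$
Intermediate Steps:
$E{\left(P,p \right)} = -6$ ($E{\left(P,p \right)} = -7 + \frac{1}{4} \cdot 4 = -7 + 1 = -6$)
$h = \frac{5}{4}$ ($h = \left(- \frac{1}{4}\right) \left(-5\right) = \frac{5}{4} \approx 1.25$)
$B{\left(R \right)} = - \frac{15}{2} - 6 R$ ($B{\left(R \right)} = - 6 \left(R + \frac{5}{4}\right) = - 6 \left(\frac{5}{4} + R\right) = - \frac{15}{2} - 6 R$)
$L = 955261476$ ($L = \left(-39003\right) \left(-24492\right) = 955261476$)
$\frac{L}{B{\left(50 + 95 \right)}} = \frac{955261476}{- \frac{15}{2} - 6 \left(50 + 95\right)} = \frac{955261476}{- \frac{15}{2} - 870} = \frac{955261476}{- \frac{1755}{2}} = 955261476 \left(- \frac{2}{1755}\right) = - \frac{16329256}{15}$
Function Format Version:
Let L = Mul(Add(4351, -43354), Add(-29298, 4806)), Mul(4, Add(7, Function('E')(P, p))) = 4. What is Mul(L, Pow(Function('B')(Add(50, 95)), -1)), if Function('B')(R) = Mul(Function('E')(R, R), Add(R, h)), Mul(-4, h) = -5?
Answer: Rational(-16329256, 15) ≈ -1.0886e+6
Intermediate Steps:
Function('E')(P, p) = -6 (Function('E')(P, p) = Add(-7, Mul(Rational(1, 4), 4)) = Add(-7, 1) = -6)
h = Rational(5, 4) (h = Mul(Rational(-1, 4), -5) = Rational(5, 4) ≈ 1.2500)
Function('B')(R) = Add(Rational(-15, 2), Mul(-6, R)) (Function('B')(R) = Mul(-6, Add(R, Rational(5, 4))) = Mul(-6, Add(Rational(5, 4), R)) = Add(Rational(-15, 2), Mul(-6, R)))
L = 955261476 (L = Mul(-39003, -24492) = 955261476)
Mul(L, Pow(Function('B')(Add(50, 95)), -1)) = Mul(955261476, Pow(Add(Rational(-15, 2), Mul(-6, Add(50, 95))), -1)) = Mul(955261476, Pow(Add(Rational(-15, 2), Mul(-6, 145)), -1)) = Mul(955261476, Pow(Add(Rational(-15, 2), -870), -1)) = Mul(955261476, Pow(Rational(-1755, 2), -1)) = Mul(955261476, Rational(-2, 1755)) = Rational(-16329256, 15)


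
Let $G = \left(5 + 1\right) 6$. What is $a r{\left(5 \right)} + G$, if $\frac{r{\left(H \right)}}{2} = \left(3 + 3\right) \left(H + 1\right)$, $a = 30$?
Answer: $2196$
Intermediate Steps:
$G = 36$ ($G = 6 \cdot 6 = 36$)
$r{\left(H \right)} = 12 + 12 H$ ($r{\left(H \right)} = 2 \left(3 + 3\right) \left(H + 1\right) = 2 \cdot 6 \left(1 + H\right) = 2 \left(6 + 6 H\right) = 12 + 12 H$)
$a r{\left(5 \right)} + G = 30 \left(12 + 12 \cdot 5\right) + 36 = 30 \left(12 + 60\right) + 36 = 30 \cdot 72 + 36 = 2160 + 36 = 2196$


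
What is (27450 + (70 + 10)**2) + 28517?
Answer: 62367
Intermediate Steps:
(27450 + (70 + 10)**2) + 28517 = (27450 + 80**2) + 28517 = (27450 + 6400) + 28517 = 33850 + 28517 = 62367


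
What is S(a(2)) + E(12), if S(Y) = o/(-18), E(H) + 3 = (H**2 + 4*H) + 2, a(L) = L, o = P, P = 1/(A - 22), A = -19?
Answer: 140959/738 ≈ 191.00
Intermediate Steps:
P = -1/41 (P = 1/(-19 - 22) = 1/(-41) = -1/41 ≈ -0.024390)
o = -1/41 ≈ -0.024390
E(H) = -1 + H**2 + 4*H (E(H) = -3 + ((H**2 + 4*H) + 2) = -3 + (2 + H**2 + 4*H) = -1 + H**2 + 4*H)
S(Y) = 1/738 (S(Y) = -1/41/(-18) = -1/41*(-1/18) = 1/738)
S(a(2)) + E(12) = 1/738 + (-1 + 12**2 + 4*12) = 1/738 + (-1 + 144 + 48) = 1/738 + 191 = 140959/738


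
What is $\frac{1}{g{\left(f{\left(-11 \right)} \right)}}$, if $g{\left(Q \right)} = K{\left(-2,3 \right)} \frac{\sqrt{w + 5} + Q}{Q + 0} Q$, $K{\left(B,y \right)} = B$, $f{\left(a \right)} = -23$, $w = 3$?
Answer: $\frac{23}{1042} + \frac{\sqrt{2}}{521} \approx 0.024787$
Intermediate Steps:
$g{\left(Q \right)} = - 4 \sqrt{2} - 2 Q$ ($g{\left(Q \right)} = - 2 \frac{\sqrt{3 + 5} + Q}{Q + 0} Q = - 2 \frac{\sqrt{8} + Q}{Q} Q = - 2 \frac{2 \sqrt{2} + Q}{Q} Q = - 2 \frac{Q + 2 \sqrt{2}}{Q} Q = - \frac{2 \left(Q + 2 \sqrt{2}\right)}{Q} Q = - 4 \sqrt{2} - 2 Q$)
$\frac{1}{g{\left(f{\left(-11 \right)} \right)}} = \frac{1}{- 4 \sqrt{2} - -46} = \frac{1}{- 4 \sqrt{2} + 46} = \frac{1}{46 - 4 \sqrt{2}}$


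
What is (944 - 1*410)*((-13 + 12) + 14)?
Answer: 6942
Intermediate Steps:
(944 - 1*410)*((-13 + 12) + 14) = (944 - 410)*(-1 + 14) = 534*13 = 6942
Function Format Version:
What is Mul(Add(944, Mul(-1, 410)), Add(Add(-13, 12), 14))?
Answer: 6942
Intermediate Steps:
Mul(Add(944, Mul(-1, 410)), Add(Add(-13, 12), 14)) = Mul(Add(944, -410), Add(-1, 14)) = Mul(534, 13) = 6942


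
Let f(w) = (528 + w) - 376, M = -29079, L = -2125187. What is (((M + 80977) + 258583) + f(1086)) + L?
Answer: -1813468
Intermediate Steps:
f(w) = 152 + w
(((M + 80977) + 258583) + f(1086)) + L = (((-29079 + 80977) + 258583) + (152 + 1086)) - 2125187 = ((51898 + 258583) + 1238) - 2125187 = (310481 + 1238) - 2125187 = 311719 - 2125187 = -1813468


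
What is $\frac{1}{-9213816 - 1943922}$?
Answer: $- \frac{1}{11157738} \approx -8.9624 \cdot 10^{-8}$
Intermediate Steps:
$\frac{1}{-9213816 - 1943922} = \frac{1}{-11157738} = - \frac{1}{11157738}$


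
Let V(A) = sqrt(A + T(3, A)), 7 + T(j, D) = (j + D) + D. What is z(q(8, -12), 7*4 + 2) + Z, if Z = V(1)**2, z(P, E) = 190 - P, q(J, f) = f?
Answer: 201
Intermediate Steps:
T(j, D) = -7 + j + 2*D (T(j, D) = -7 + ((j + D) + D) = -7 + ((D + j) + D) = -7 + (j + 2*D) = -7 + j + 2*D)
V(A) = sqrt(-4 + 3*A) (V(A) = sqrt(A + (-7 + 3 + 2*A)) = sqrt(A + (-4 + 2*A)) = sqrt(-4 + 3*A))
Z = -1 (Z = (sqrt(-4 + 3*1))**2 = (sqrt(-4 + 3))**2 = (sqrt(-1))**2 = I**2 = -1)
z(q(8, -12), 7*4 + 2) + Z = (190 - 1*(-12)) - 1 = (190 + 12) - 1 = 202 - 1 = 201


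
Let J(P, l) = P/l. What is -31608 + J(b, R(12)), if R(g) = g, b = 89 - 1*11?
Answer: -63203/2 ≈ -31602.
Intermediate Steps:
b = 78 (b = 89 - 11 = 78)
-31608 + J(b, R(12)) = -31608 + 78/12 = -31608 + 78*(1/12) = -31608 + 13/2 = -63203/2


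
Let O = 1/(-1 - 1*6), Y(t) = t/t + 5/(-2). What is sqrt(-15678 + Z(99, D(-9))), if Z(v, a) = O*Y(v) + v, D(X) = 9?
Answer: I*sqrt(3053442)/14 ≈ 124.81*I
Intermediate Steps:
Y(t) = -3/2 (Y(t) = 1 + 5*(-1/2) = 1 - 5/2 = -3/2)
O = -1/7 (O = 1/(-1 - 6) = 1/(-7) = -1/7 ≈ -0.14286)
Z(v, a) = 3/14 + v (Z(v, a) = -1/7*(-3/2) + v = 3/14 + v)
sqrt(-15678 + Z(99, D(-9))) = sqrt(-15678 + (3/14 + 99)) = sqrt(-15678 + 1389/14) = sqrt(-218103/14) = I*sqrt(3053442)/14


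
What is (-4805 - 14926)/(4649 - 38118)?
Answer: 19731/33469 ≈ 0.58953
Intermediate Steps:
(-4805 - 14926)/(4649 - 38118) = -19731/(-33469) = -19731*(-1/33469) = 19731/33469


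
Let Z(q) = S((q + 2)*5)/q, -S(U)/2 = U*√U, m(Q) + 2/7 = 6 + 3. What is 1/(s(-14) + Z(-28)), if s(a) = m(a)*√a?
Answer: 7*I/(-61*√14 + 65*√130) ≈ 0.013649*I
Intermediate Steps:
m(Q) = 61/7 (m(Q) = -2/7 + (6 + 3) = -2/7 + 9 = 61/7)
S(U) = -2*U^(3/2) (S(U) = -2*U*√U = -2*U^(3/2))
s(a) = 61*√a/7
Z(q) = -2*(10 + 5*q)^(3/2)/q (Z(q) = (-2*5*√5*(q + 2)^(3/2))/q = (-2*5*√5*(2 + q)^(3/2))/q = (-2*(10 + 5*q)^(3/2))/q = -2*(10 + 5*q)^(3/2)/q)
1/(s(-14) + Z(-28)) = 1/(61*√(-14)/7 - 10*√5*(2 - 28)^(3/2)/(-28)) = 1/(61*(I*√14)/7 - 10*√5*(-1/28)*(-26)^(3/2)) = 1/(61*I*√14/7 - 10*√5*(-1/28)*(-26*I*√26)) = 1/(61*I*√14/7 - 65*I*√130/7) = 1/(-65*I*√130/7 + 61*I*√14/7)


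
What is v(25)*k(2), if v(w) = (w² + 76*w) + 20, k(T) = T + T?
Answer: 10180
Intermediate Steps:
k(T) = 2*T
v(w) = 20 + w² + 76*w
v(25)*k(2) = (20 + 25² + 76*25)*(2*2) = (20 + 625 + 1900)*4 = 2545*4 = 10180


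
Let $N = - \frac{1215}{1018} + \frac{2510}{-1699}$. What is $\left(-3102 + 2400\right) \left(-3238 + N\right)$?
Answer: $\frac{1967357099331}{864791} \approx 2.275 \cdot 10^{6}$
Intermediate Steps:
$N = - \frac{4619465}{1729582}$ ($N = \left(-1215\right) \frac{1}{1018} + 2510 \left(- \frac{1}{1699}\right) = - \frac{1215}{1018} - \frac{2510}{1699} = - \frac{4619465}{1729582} \approx -2.6709$)
$\left(-3102 + 2400\right) \left(-3238 + N\right) = \left(-3102 + 2400\right) \left(-3238 - \frac{4619465}{1729582}\right) = \left(-702\right) \left(- \frac{5605005981}{1729582}\right) = \frac{1967357099331}{864791}$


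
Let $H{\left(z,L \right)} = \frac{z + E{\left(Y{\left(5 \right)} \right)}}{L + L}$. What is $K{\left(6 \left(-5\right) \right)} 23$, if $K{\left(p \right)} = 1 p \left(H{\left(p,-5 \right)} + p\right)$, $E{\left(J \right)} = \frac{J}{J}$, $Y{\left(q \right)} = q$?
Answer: $18699$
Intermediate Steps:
$E{\left(J \right)} = 1$
$H{\left(z,L \right)} = \frac{1 + z}{2 L}$ ($H{\left(z,L \right)} = \frac{z + 1}{L + L} = \frac{1 + z}{2 L}$)
$K{\left(p \right)} = p \left(- \frac{1}{10} + \frac{9 p}{10}\right)$ ($K{\left(p \right)} = 1 p \left(\frac{1 + p}{2 \left(-5\right)} + p\right) = p \left(\frac{1}{2} \left(- \frac{1}{5}\right) \left(1 + p\right) + p\right) = p \left(\left(- \frac{1}{10} - \frac{p}{10}\right) + p\right) = p \left(- \frac{1}{10} + \frac{9 p}{10}\right)$)
$K{\left(6 \left(-5\right) \right)} 23 = \frac{6 \left(-5\right) \left(-1 + 9 \cdot 6 \left(-5\right)\right)}{10} \cdot 23 = \frac{1}{10} \left(-30\right) \left(-1 + 9 \left(-30\right)\right) 23 = \frac{1}{10} \left(-30\right) \left(-1 - 270\right) 23 = \frac{1}{10} \left(-30\right) \left(-271\right) 23 = 813 \cdot 23 = 18699$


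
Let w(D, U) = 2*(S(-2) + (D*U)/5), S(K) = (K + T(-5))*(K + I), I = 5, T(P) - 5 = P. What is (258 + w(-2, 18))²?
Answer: 1340964/25 ≈ 53639.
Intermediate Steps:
T(P) = 5 + P
S(K) = K*(5 + K) (S(K) = (K + (5 - 5))*(K + 5) = (K + 0)*(5 + K) = K*(5 + K))
w(D, U) = -12 + 2*D*U/5 (w(D, U) = 2*(-2*(5 - 2) + (D*U)/5) = 2*(-2*3 + (D*U)*(⅕)) = 2*(-6 + D*U/5) = -12 + 2*D*U/5)
(258 + w(-2, 18))² = (258 + (-12 + (⅖)*(-2)*18))² = (258 + (-12 - 72/5))² = (258 - 132/5)² = (1158/5)² = 1340964/25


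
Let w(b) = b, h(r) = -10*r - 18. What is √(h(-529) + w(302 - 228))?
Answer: 9*√66 ≈ 73.116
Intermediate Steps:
h(r) = -18 - 10*r
√(h(-529) + w(302 - 228)) = √((-18 - 10*(-529)) + (302 - 228)) = √((-18 + 5290) + 74) = √(5272 + 74) = √5346 = 9*√66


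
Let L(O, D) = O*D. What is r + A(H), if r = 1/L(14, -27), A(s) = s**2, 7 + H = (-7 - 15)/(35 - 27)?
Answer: 287461/3024 ≈ 95.060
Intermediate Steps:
L(O, D) = D*O
H = -39/4 (H = -7 + (-7 - 15)/(35 - 27) = -7 - 22/8 = -7 - 22*1/8 = -7 - 11/4 = -39/4 ≈ -9.7500)
r = -1/378 (r = 1/(-27*14) = 1/(-378) = -1/378 ≈ -0.0026455)
r + A(H) = -1/378 + (-39/4)**2 = -1/378 + 1521/16 = 287461/3024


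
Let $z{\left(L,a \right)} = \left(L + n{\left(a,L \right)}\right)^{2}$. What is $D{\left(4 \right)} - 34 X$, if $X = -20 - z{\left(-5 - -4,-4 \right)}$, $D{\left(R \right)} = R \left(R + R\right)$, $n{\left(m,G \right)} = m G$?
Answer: $1018$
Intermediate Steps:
$n{\left(m,G \right)} = G m$
$z{\left(L,a \right)} = \left(L + L a\right)^{2}$
$D{\left(R \right)} = 2 R^{2}$ ($D{\left(R \right)} = R 2 R = 2 R^{2}$)
$X = -29$ ($X = -20 - \left(-5 - -4\right)^{2} \left(1 - 4\right)^{2} = -20 - \left(-5 + 4\right)^{2} \left(-3\right)^{2} = -20 - \left(-1\right)^{2} \cdot 9 = -20 - 1 \cdot 9 = -20 - 9 = -29$)
$D{\left(4 \right)} - 34 X = 2 \cdot 4^{2} - -986 = 2 \cdot 16 + 986 = 32 + 986 = 1018$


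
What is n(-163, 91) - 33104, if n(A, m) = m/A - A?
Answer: -5369474/163 ≈ -32942.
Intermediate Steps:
n(A, m) = -A + m/A
n(-163, 91) - 33104 = (-1*(-163) + 91/(-163)) - 33104 = (163 + 91*(-1/163)) - 33104 = (163 - 91/163) - 33104 = 26478/163 - 33104 = -5369474/163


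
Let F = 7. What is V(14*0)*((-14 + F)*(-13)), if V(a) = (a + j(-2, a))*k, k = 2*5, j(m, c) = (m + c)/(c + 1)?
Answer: -1820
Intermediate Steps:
j(m, c) = (c + m)/(1 + c)
k = 10
V(a) = 10*a + 10*(-2 + a)/(1 + a) (V(a) = (a + (a - 2)/(1 + a))*10 = (a + (-2 + a)/(1 + a))*10 = 10*a + 10*(-2 + a)/(1 + a))
V(14*0)*((-14 + F)*(-13)) = (10*(-2 + (14*0)² + 2*(14*0))/(1 + 14*0))*((-14 + 7)*(-13)) = (10*(-2 + 0² + 2*0)/(1 + 0))*(-7*(-13)) = (10*(-2 + 0 + 0)/1)*91 = (10*1*(-2))*91 = -20*91 = -1820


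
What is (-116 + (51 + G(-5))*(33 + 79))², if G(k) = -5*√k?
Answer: 29747216 - 6267520*I*√5 ≈ 2.9747e+7 - 1.4015e+7*I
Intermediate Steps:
(-116 + (51 + G(-5))*(33 + 79))² = (-116 + (51 - 5*I*√5)*(33 + 79))² = (-116 + (51 - 5*I*√5)*112)² = (-116 + (5712 - 560*I*√5))² = (5596 - 560*I*√5)²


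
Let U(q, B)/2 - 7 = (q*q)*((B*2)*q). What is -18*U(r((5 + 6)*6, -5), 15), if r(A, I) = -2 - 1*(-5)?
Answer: -29412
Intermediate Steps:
r(A, I) = 3 (r(A, I) = -2 + 5 = 3)
U(q, B) = 14 + 4*B*q**3 (U(q, B) = 14 + 2*((q*q)*((B*2)*q)) = 14 + 2*(q**2*((2*B)*q)) = 14 + 2*(q**2*(2*B*q)) = 14 + 2*(2*B*q**3) = 14 + 4*B*q**3)
-18*U(r((5 + 6)*6, -5), 15) = -18*(14 + 4*15*3**3) = -18*(14 + 4*15*27) = -18*(14 + 1620) = -18*1634 = -29412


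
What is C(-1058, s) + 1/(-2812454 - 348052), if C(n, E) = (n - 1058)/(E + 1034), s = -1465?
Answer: 6687630265/1362178086 ≈ 4.9095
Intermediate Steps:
C(n, E) = (-1058 + n)/(1034 + E)
C(-1058, s) + 1/(-2812454 - 348052) = (-1058 - 1058)/(1034 - 1465) + 1/(-2812454 - 348052) = -2116/(-431) + 1/(-3160506) = -1/431*(-2116) - 1/3160506 = 2116/431 - 1/3160506 = 6687630265/1362178086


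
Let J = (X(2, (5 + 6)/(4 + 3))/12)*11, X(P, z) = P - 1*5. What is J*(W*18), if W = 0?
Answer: 0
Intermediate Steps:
X(P, z) = -5 + P (X(P, z) = P - 5 = -5 + P)
J = -11/4 (J = ((-5 + 2)/12)*11 = -3*1/12*11 = -1/4*11 = -11/4 ≈ -2.7500)
J*(W*18) = -0*18 = -11/4*0 = 0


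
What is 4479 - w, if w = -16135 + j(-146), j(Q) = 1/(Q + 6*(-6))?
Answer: 3751749/182 ≈ 20614.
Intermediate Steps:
j(Q) = 1/(-36 + Q) (j(Q) = 1/(Q - 36) = 1/(-36 + Q))
w = -2936571/182 (w = -16135 + 1/(-36 - 146) = -16135 + 1/(-182) = -16135 - 1/182 = -2936571/182 ≈ -16135.)
4479 - w = 4479 - 1*(-2936571/182) = 4479 + 2936571/182 = 3751749/182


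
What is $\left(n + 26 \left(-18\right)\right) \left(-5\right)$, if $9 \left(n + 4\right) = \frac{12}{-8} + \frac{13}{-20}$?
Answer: $\frac{85003}{36} \approx 2361.2$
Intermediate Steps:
$n = - \frac{763}{180}$ ($n = -4 + \frac{\frac{12}{-8} + \frac{13}{-20}}{9} = -4 + \frac{12 \left(- \frac{1}{8}\right) + 13 \left(- \frac{1}{20}\right)}{9} = -4 + \frac{- \frac{3}{2} - \frac{13}{20}}{9} = -4 + \frac{1}{9} \left(- \frac{43}{20}\right) = -4 - \frac{43}{180} = - \frac{763}{180} \approx -4.2389$)
$\left(n + 26 \left(-18\right)\right) \left(-5\right) = \left(- \frac{763}{180} + 26 \left(-18\right)\right) \left(-5\right) = \left(- \frac{763}{180} - 468\right) \left(-5\right) = \left(- \frac{85003}{180}\right) \left(-5\right) = \frac{85003}{36}$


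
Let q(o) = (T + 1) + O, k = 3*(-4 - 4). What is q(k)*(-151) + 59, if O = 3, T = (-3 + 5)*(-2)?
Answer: 59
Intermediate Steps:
T = -4 (T = 2*(-2) = -4)
k = -24 (k = 3*(-8) = -24)
q(o) = 0 (q(o) = (-4 + 1) + 3 = -3 + 3 = 0)
q(k)*(-151) + 59 = 0*(-151) + 59 = 0 + 59 = 59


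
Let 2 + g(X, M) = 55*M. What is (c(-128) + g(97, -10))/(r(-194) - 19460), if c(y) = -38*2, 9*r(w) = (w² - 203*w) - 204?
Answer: 2826/49163 ≈ 0.057482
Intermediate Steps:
r(w) = -68/3 - 203*w/9 + w²/9 (r(w) = ((w² - 203*w) - 204)/9 = (-204 + w² - 203*w)/9 = -68/3 - 203*w/9 + w²/9)
g(X, M) = -2 + 55*M
c(y) = -76
(c(-128) + g(97, -10))/(r(-194) - 19460) = (-76 + (-2 + 55*(-10)))/((-68/3 - 203/9*(-194) + (⅑)*(-194)²) - 19460) = (-76 + (-2 - 550))/((-68/3 + 39382/9 + (⅑)*37636) - 19460) = (-76 - 552)/((-68/3 + 39382/9 + 37636/9) - 19460) = -628/(76814/9 - 19460) = -628/(-98326/9) = -628*(-9/98326) = 2826/49163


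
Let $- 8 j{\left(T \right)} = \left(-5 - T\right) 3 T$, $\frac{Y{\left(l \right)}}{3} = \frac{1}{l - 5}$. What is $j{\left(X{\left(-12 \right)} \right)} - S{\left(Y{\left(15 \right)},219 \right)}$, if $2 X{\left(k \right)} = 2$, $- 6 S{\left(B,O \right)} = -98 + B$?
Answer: $- \frac{421}{30} \approx -14.033$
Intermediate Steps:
$Y{\left(l \right)} = \frac{3}{-5 + l}$ ($Y{\left(l \right)} = \frac{3}{l - 5} = \frac{3}{-5 + l}$)
$S{\left(B,O \right)} = \frac{49}{3} - \frac{B}{6}$ ($S{\left(B,O \right)} = - \frac{-98 + B}{6} = \frac{49}{3} - \frac{B}{6}$)
$X{\left(k \right)} = 1$ ($X{\left(k \right)} = \frac{1}{2} \cdot 2 = 1$)
$j{\left(T \right)} = - \frac{T \left(-15 - 3 T\right)}{8}$ ($j{\left(T \right)} = - \frac{\left(-5 - T\right) 3 T}{8} = - \frac{\left(-15 - 3 T\right) T}{8} = - \frac{T \left(-15 - 3 T\right)}{8}$)
$j{\left(X{\left(-12 \right)} \right)} - S{\left(Y{\left(15 \right)},219 \right)} = \frac{3}{8} \cdot 1 \left(5 + 1\right) - \left(\frac{49}{3} - \frac{3 \frac{1}{-5 + 15}}{6}\right) = \frac{3}{8} \cdot 1 \cdot 6 - \left(\frac{49}{3} - \frac{3 \cdot \frac{1}{10}}{6}\right) = \frac{9}{4} - \left(\frac{49}{3} - \frac{3 \cdot \frac{1}{10}}{6}\right) = \frac{9}{4} - \left(\frac{49}{3} - \frac{1}{20}\right) = \frac{9}{4} - \frac{977}{60} = - \frac{421}{30}$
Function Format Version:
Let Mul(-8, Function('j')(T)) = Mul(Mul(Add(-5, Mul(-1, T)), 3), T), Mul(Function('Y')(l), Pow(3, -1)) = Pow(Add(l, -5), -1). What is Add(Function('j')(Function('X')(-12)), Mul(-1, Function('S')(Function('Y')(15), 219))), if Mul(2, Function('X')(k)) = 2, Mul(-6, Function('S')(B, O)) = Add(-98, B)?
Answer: Rational(-421, 30) ≈ -14.033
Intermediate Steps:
Function('Y')(l) = Mul(3, Pow(Add(-5, l), -1)) (Function('Y')(l) = Mul(3, Pow(Add(l, -5), -1)) = Mul(3, Pow(Add(-5, l), -1)))
Function('S')(B, O) = Add(Rational(49, 3), Mul(Rational(-1, 6), B)) (Function('S')(B, O) = Mul(Rational(-1, 6), Add(-98, B)) = Add(Rational(49, 3), Mul(Rational(-1, 6), B)))
Function('X')(k) = 1 (Function('X')(k) = Mul(Rational(1, 2), 2) = 1)
Function('j')(T) = Mul(Rational(-1, 8), T, Add(-15, Mul(-3, T))) (Function('j')(T) = Mul(Rational(-1, 8), Mul(Mul(Add(-5, Mul(-1, T)), 3), T)) = Mul(Rational(-1, 8), Mul(Add(-15, Mul(-3, T)), T)) = Mul(Rational(-1, 8), Mul(T, Add(-15, Mul(-3, T)))) = Mul(Rational(-1, 8), T, Add(-15, Mul(-3, T))))
Add(Function('j')(Function('X')(-12)), Mul(-1, Function('S')(Function('Y')(15), 219))) = Add(Mul(Rational(3, 8), 1, Add(5, 1)), Mul(-1, Add(Rational(49, 3), Mul(Rational(-1, 6), Mul(3, Pow(Add(-5, 15), -1)))))) = Add(Mul(Rational(3, 8), 1, 6), Mul(-1, Add(Rational(49, 3), Mul(Rational(-1, 6), Mul(3, Pow(10, -1)))))) = Add(Rational(9, 4), Mul(-1, Add(Rational(49, 3), Mul(Rational(-1, 6), Mul(3, Rational(1, 10)))))) = Add(Rational(9, 4), Mul(-1, Add(Rational(49, 3), Mul(Rational(-1, 6), Rational(3, 10))))) = Add(Rational(9, 4), Mul(-1, Add(Rational(49, 3), Rational(-1, 20)))) = Add(Rational(9, 4), Mul(-1, Rational(977, 60))) = Add(Rational(9, 4), Rational(-977, 60)) = Rational(-421, 30)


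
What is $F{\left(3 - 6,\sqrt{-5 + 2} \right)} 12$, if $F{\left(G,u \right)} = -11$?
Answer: $-132$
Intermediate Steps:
$F{\left(3 - 6,\sqrt{-5 + 2} \right)} 12 = \left(-11\right) 12 = -132$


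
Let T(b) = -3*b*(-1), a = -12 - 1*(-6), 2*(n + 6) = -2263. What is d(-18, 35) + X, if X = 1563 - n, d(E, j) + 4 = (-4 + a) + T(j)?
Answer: 5583/2 ≈ 2791.5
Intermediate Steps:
n = -2275/2 (n = -6 + (½)*(-2263) = -6 - 2263/2 = -2275/2 ≈ -1137.5)
a = -6 (a = -12 + 6 = -6)
T(b) = 3*b
d(E, j) = -14 + 3*j (d(E, j) = -4 + ((-4 - 6) + 3*j) = -4 + (-10 + 3*j) = -14 + 3*j)
X = 5401/2 (X = 1563 - 1*(-2275/2) = 1563 + 2275/2 = 5401/2 ≈ 2700.5)
d(-18, 35) + X = (-14 + 3*35) + 5401/2 = (-14 + 105) + 5401/2 = 91 + 5401/2 = 5583/2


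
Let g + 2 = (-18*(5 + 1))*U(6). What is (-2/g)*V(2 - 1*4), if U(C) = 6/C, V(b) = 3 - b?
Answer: 1/11 ≈ 0.090909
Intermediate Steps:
g = -110 (g = -2 + (-18*(5 + 1))*(6/6) = -2 + (-18*6)*(6*(1/6)) = -2 - 3*36*1 = -2 - 108*1 = -2 - 108 = -110)
(-2/g)*V(2 - 1*4) = (-2/(-110))*(3 - (2 - 1*4)) = (-1/110*(-2))*(3 - (2 - 4)) = (3 - 1*(-2))/55 = (3 + 2)/55 = (1/55)*5 = 1/11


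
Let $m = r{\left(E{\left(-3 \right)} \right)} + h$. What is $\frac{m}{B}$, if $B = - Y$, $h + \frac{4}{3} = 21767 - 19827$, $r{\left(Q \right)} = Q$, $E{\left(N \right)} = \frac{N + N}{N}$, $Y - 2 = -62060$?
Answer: $\frac{2911}{93087} \approx 0.031272$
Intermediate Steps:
$Y = -62058$ ($Y = 2 - 62060 = -62058$)
$E{\left(N \right)} = 2$ ($E{\left(N \right)} = \frac{2 N}{N} = 2$)
$h = \frac{5816}{3}$ ($h = - \frac{4}{3} + \left(21767 - 19827\right) = - \frac{4}{3} + 1940 = \frac{5816}{3} \approx 1938.7$)
$B = 62058$ ($B = \left(-1\right) \left(-62058\right) = 62058$)
$m = \frac{5822}{3}$ ($m = 2 + \frac{5816}{3} = \frac{5822}{3} \approx 1940.7$)
$\frac{m}{B} = \frac{5822}{3 \cdot 62058} = \frac{5822}{3} \cdot \frac{1}{62058} = \frac{2911}{93087}$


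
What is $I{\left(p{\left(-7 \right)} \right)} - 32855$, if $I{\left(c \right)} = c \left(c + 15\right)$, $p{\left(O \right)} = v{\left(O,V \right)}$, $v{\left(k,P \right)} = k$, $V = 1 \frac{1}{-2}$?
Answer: $-32911$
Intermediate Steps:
$V = - \frac{1}{2}$ ($V = 1 \left(- \frac{1}{2}\right) = - \frac{1}{2} \approx -0.5$)
$p{\left(O \right)} = O$
$I{\left(c \right)} = c \left(15 + c\right)$
$I{\left(p{\left(-7 \right)} \right)} - 32855 = - 7 \left(15 - 7\right) - 32855 = \left(-7\right) 8 - 32855 = -56 - 32855 = -32911$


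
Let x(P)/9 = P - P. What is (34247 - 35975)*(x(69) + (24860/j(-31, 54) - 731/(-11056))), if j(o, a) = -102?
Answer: 4945996764/11747 ≈ 4.2104e+5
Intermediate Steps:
x(P) = 0 (x(P) = 9*(P - P) = 9*0 = 0)
(34247 - 35975)*(x(69) + (24860/j(-31, 54) - 731/(-11056))) = (34247 - 35975)*(0 + (24860/(-102) - 731/(-11056))) = -1728*(0 + (24860*(-1/102) - 731*(-1/11056))) = -1728*(0 + (-12430/51 + 731/11056)) = -1728*(0 - 137388799/563856) = -1728*(-137388799/563856) = 4945996764/11747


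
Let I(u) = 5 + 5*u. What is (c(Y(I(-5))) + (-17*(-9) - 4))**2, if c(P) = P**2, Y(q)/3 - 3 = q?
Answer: 7562500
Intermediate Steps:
Y(q) = 9 + 3*q
(c(Y(I(-5))) + (-17*(-9) - 4))**2 = ((9 + 3*(5 + 5*(-5)))**2 + (-17*(-9) - 4))**2 = ((9 + 3*(5 - 25))**2 + (153 - 4))**2 = ((9 + 3*(-20))**2 + 149)**2 = ((9 - 60)**2 + 149)**2 = ((-51)**2 + 149)**2 = (2601 + 149)**2 = 2750**2 = 7562500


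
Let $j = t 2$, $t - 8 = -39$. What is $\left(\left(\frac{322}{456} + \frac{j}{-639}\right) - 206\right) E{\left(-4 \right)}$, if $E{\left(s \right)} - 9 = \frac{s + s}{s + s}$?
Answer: $- \frac{49825895}{24282} \approx -2052.0$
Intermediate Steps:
$t = -31$ ($t = 8 - 39 = -31$)
$E{\left(s \right)} = 10$ ($E{\left(s \right)} = 9 + \frac{s + s}{s + s} = 9 + \frac{2 s}{2 s} = 9 + 2 s \frac{1}{2 s} = 9 + 1 = 10$)
$j = -62$ ($j = \left(-31\right) 2 = -62$)
$\left(\left(\frac{322}{456} + \frac{j}{-639}\right) - 206\right) E{\left(-4 \right)} = \left(\left(\frac{322}{456} - \frac{62}{-639}\right) - 206\right) 10 = \left(\left(322 \cdot \frac{1}{456} - - \frac{62}{639}\right) - 206\right) 10 = \left(\left(\frac{161}{228} + \frac{62}{639}\right) - 206\right) 10 = \left(\frac{39005}{48564} - 206\right) 10 = \left(- \frac{9965179}{48564}\right) 10 = - \frac{49825895}{24282}$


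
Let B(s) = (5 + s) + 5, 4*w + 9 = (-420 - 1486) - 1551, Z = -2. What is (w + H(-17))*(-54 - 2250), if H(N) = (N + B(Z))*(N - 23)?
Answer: 1166976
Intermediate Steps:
w = -1733/2 (w = -9/4 + ((-420 - 1486) - 1551)/4 = -9/4 + (-1906 - 1551)/4 = -9/4 + (¼)*(-3457) = -9/4 - 3457/4 = -1733/2 ≈ -866.50)
B(s) = 10 + s
H(N) = (-23 + N)*(8 + N) (H(N) = (N + (10 - 2))*(N - 23) = (N + 8)*(-23 + N) = (8 + N)*(-23 + N) = (-23 + N)*(8 + N))
(w + H(-17))*(-54 - 2250) = (-1733/2 + (-184 + (-17)² - 15*(-17)))*(-54 - 2250) = (-1733/2 + (-184 + 289 + 255))*(-2304) = (-1733/2 + 360)*(-2304) = -1013/2*(-2304) = 1166976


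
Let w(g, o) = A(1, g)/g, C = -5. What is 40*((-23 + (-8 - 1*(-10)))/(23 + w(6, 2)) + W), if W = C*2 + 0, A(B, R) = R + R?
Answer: -2168/5 ≈ -433.60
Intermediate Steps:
A(B, R) = 2*R
w(g, o) = 2 (w(g, o) = (2*g)/g = 2)
W = -10 (W = -5*2 + 0 = -10 + 0 = -10)
40*((-23 + (-8 - 1*(-10)))/(23 + w(6, 2)) + W) = 40*((-23 + (-8 - 1*(-10)))/(23 + 2) - 10) = 40*((-23 + (-8 + 10))/25 - 10) = 40*((-23 + 2)*(1/25) - 10) = 40*(-21*1/25 - 10) = 40*(-21/25 - 10) = 40*(-271/25) = -2168/5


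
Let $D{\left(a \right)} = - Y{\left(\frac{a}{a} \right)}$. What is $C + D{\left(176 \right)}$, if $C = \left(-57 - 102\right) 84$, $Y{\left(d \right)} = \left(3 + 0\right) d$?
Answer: $-13359$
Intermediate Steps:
$Y{\left(d \right)} = 3 d$
$C = -13356$ ($C = \left(-159\right) 84 = -13356$)
$D{\left(a \right)} = -3$ ($D{\left(a \right)} = - 3 \frac{a}{a} = - 3 \cdot 1 = \left(-1\right) 3 = -3$)
$C + D{\left(176 \right)} = -13356 - 3 = -13359$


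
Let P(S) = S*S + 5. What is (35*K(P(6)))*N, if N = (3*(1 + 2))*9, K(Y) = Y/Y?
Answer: 2835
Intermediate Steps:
P(S) = 5 + S**2 (P(S) = S**2 + 5 = 5 + S**2)
K(Y) = 1
N = 81 (N = (3*3)*9 = 9*9 = 81)
(35*K(P(6)))*N = (35*1)*81 = 35*81 = 2835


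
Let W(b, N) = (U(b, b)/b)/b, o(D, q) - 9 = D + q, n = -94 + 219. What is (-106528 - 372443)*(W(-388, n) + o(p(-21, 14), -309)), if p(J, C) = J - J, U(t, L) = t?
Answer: 55752703371/388 ≈ 1.4369e+8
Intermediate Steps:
p(J, C) = 0
n = 125
o(D, q) = 9 + D + q (o(D, q) = 9 + (D + q) = 9 + D + q)
W(b, N) = 1/b (W(b, N) = (b/b)/b = 1/b)
(-106528 - 372443)*(W(-388, n) + o(p(-21, 14), -309)) = (-106528 - 372443)*(1/(-388) + (9 + 0 - 309)) = -478971*(-1/388 - 300) = -478971*(-116401/388) = 55752703371/388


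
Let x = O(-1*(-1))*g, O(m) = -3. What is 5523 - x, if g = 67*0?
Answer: 5523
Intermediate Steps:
g = 0
x = 0 (x = -3*0 = 0)
5523 - x = 5523 - 1*0 = 5523 + 0 = 5523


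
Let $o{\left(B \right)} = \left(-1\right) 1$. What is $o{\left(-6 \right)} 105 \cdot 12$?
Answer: $-1260$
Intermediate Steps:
$o{\left(B \right)} = -1$
$o{\left(-6 \right)} 105 \cdot 12 = \left(-1\right) 105 \cdot 12 = \left(-105\right) 12 = -1260$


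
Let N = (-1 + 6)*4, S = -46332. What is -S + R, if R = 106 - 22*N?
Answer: 45998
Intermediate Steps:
N = 20 (N = 5*4 = 20)
R = -334 (R = 106 - 22*20 = 106 - 440 = -334)
-S + R = -1*(-46332) - 334 = 46332 - 334 = 45998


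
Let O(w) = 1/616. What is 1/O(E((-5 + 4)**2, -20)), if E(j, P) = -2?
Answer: 616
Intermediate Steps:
O(w) = 1/616
1/O(E((-5 + 4)**2, -20)) = 1/(1/616) = 616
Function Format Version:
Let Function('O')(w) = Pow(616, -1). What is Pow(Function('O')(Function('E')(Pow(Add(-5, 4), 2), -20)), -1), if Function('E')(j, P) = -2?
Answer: 616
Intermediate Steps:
Function('O')(w) = Rational(1, 616)
Pow(Function('O')(Function('E')(Pow(Add(-5, 4), 2), -20)), -1) = Pow(Rational(1, 616), -1) = 616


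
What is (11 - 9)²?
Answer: 4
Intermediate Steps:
(11 - 9)² = 2² = 4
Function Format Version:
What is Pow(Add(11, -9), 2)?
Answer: 4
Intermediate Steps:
Pow(Add(11, -9), 2) = Pow(2, 2) = 4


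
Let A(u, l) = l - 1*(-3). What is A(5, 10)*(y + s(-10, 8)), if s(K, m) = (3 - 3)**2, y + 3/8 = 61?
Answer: 6305/8 ≈ 788.13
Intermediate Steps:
y = 485/8 (y = -3/8 + 61 = 485/8 ≈ 60.625)
A(u, l) = 3 + l (A(u, l) = l + 3 = 3 + l)
s(K, m) = 0 (s(K, m) = 0**2 = 0)
A(5, 10)*(y + s(-10, 8)) = (3 + 10)*(485/8 + 0) = 13*(485/8) = 6305/8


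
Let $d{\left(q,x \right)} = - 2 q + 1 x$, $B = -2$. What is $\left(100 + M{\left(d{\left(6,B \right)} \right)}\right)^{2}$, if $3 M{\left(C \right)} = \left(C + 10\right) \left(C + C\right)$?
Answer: $\frac{169744}{9} \approx 18860.0$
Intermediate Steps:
$d{\left(q,x \right)} = x - 2 q$ ($d{\left(q,x \right)} = - 2 q + x = x - 2 q$)
$M{\left(C \right)} = \frac{2 C \left(10 + C\right)}{3}$ ($M{\left(C \right)} = \frac{\left(C + 10\right) \left(C + C\right)}{3} = \frac{\left(10 + C\right) 2 C}{3} = \frac{2 C \left(10 + C\right)}{3}$)
$\left(100 + M{\left(d{\left(6,B \right)} \right)}\right)^{2} = \left(100 + \frac{2 \left(-2 - 12\right) \left(10 - 14\right)}{3}\right)^{2} = \left(100 + \frac{2}{3} \left(-14\right) \left(10 - 14\right)\right)^{2} = \left(100 + \frac{2}{3} \left(-14\right) \left(-4\right)\right)^{2} = \left(100 + \frac{112}{3}\right)^{2} = \left(\frac{412}{3}\right)^{2} = \frac{169744}{9}$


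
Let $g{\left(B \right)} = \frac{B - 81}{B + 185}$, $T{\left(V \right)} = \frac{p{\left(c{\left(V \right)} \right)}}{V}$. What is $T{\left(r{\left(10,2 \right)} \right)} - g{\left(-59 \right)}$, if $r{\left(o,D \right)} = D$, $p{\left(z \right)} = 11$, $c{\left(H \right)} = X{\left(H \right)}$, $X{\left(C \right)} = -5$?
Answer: $\frac{119}{18} \approx 6.6111$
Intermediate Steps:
$c{\left(H \right)} = -5$
$T{\left(V \right)} = \frac{11}{V}$
$g{\left(B \right)} = \frac{-81 + B}{185 + B}$
$T{\left(r{\left(10,2 \right)} \right)} - g{\left(-59 \right)} = \frac{11}{2} - \frac{-81 - 59}{185 - 59} = 11 \cdot \frac{1}{2} - \frac{1}{126} \left(-140\right) = \frac{11}{2} - \frac{1}{126} \left(-140\right) = \frac{11}{2} - - \frac{10}{9} = \frac{11}{2} + \frac{10}{9} = \frac{119}{18}$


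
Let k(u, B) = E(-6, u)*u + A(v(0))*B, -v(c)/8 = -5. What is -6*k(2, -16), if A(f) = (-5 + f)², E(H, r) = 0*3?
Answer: 117600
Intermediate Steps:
E(H, r) = 0
v(c) = 40 (v(c) = -8*(-5) = 40)
k(u, B) = 1225*B (k(u, B) = 0*u + (-5 + 40)²*B = 0 + 35²*B = 0 + 1225*B = 1225*B)
-6*k(2, -16) = -7350*(-16) = -6*(-19600) = 117600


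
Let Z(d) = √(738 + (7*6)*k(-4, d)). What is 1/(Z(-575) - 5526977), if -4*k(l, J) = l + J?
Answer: -11053954/61094949503423 - 3*√3030/61094949503423 ≈ -1.8093e-7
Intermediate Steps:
k(l, J) = -J/4 - l/4 (k(l, J) = -(l + J)/4 = -(J + l)/4 = -J/4 - l/4)
Z(d) = √(780 - 21*d/2) (Z(d) = √(738 + (7*6)*(-d/4 - ¼*(-4))) = √(738 + 42*(-d/4 + 1)) = √(738 + 42*(1 - d/4)) = √(738 + (42 - 21*d/2)) = √(780 - 21*d/2))
1/(Z(-575) - 5526977) = 1/(√(3120 - 42*(-575))/2 - 5526977) = 1/(√(3120 + 24150)/2 - 5526977) = 1/(√27270/2 - 5526977) = 1/((3*√3030)/2 - 5526977) = 1/(3*√3030/2 - 5526977) = 1/(-5526977 + 3*√3030/2)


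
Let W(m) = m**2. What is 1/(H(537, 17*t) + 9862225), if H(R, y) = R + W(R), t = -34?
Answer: 1/10151131 ≈ 9.8511e-8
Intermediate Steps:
H(R, y) = R + R**2
1/(H(537, 17*t) + 9862225) = 1/(537*(1 + 537) + 9862225) = 1/(537*538 + 9862225) = 1/(288906 + 9862225) = 1/10151131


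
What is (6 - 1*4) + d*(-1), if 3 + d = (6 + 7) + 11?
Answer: -19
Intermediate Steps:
d = 21 (d = -3 + ((6 + 7) + 11) = -3 + (13 + 11) = -3 + 24 = 21)
(6 - 1*4) + d*(-1) = (6 - 1*4) + 21*(-1) = (6 - 4) - 21 = 2 - 21 = -19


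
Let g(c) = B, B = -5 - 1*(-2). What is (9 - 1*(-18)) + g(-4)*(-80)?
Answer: 267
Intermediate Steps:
B = -3 (B = -5 + 2 = -3)
g(c) = -3
(9 - 1*(-18)) + g(-4)*(-80) = (9 - 1*(-18)) - 3*(-80) = (9 + 18) + 240 = 27 + 240 = 267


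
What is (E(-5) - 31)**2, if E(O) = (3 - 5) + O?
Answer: 1444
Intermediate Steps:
E(O) = -2 + O
(E(-5) - 31)**2 = ((-2 - 5) - 31)**2 = (-7 - 31)**2 = (-38)**2 = 1444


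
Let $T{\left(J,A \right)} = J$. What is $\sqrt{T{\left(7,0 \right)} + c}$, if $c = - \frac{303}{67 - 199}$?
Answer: $\frac{\sqrt{4499}}{22} \approx 3.0488$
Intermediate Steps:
$c = \frac{101}{44}$ ($c = - \frac{303}{67 - 199} = - \frac{303}{-132} = \left(-303\right) \left(- \frac{1}{132}\right) = \frac{101}{44} \approx 2.2955$)
$\sqrt{T{\left(7,0 \right)} + c} = \sqrt{7 + \frac{101}{44}} = \sqrt{\frac{409}{44}} = \frac{\sqrt{4499}}{22}$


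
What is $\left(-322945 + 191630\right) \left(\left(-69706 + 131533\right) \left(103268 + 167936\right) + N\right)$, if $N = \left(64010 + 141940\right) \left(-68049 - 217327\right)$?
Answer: $5515946650561980$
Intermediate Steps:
$N = -58773187200$ ($N = 205950 \left(-285376\right) = -58773187200$)
$\left(-322945 + 191630\right) \left(\left(-69706 + 131533\right) \left(103268 + 167936\right) + N\right) = \left(-322945 + 191630\right) \left(\left(-69706 + 131533\right) \left(103268 + 167936\right) - 58773187200\right) = - 131315 \left(61827 \cdot 271204 - 58773187200\right) = - 131315 \left(16767729708 - 58773187200\right) = \left(-131315\right) \left(-42005457492\right) = 5515946650561980$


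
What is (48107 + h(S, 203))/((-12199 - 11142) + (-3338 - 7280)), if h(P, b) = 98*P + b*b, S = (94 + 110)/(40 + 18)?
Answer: -2600160/984811 ≈ -2.6403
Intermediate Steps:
S = 102/29 (S = 204/58 = 204*(1/58) = 102/29 ≈ 3.5172)
h(P, b) = b**2 + 98*P (h(P, b) = 98*P + b**2 = b**2 + 98*P)
(48107 + h(S, 203))/((-12199 - 11142) + (-3338 - 7280)) = (48107 + (203**2 + 98*(102/29)))/((-12199 - 11142) + (-3338 - 7280)) = (48107 + (41209 + 9996/29))/(-23341 - 10618) = (48107 + 1205057/29)/(-33959) = (2600160/29)*(-1/33959) = -2600160/984811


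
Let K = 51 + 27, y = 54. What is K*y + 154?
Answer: 4366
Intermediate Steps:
K = 78
K*y + 154 = 78*54 + 154 = 4212 + 154 = 4366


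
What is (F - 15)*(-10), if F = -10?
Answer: 250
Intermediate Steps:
(F - 15)*(-10) = (-10 - 15)*(-10) = -25*(-10) = 250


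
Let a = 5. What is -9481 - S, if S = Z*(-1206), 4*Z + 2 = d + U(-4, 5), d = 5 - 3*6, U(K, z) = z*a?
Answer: -6466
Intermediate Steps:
U(K, z) = 5*z (U(K, z) = z*5 = 5*z)
d = -13 (d = 5 - 18 = -13)
Z = 5/2 (Z = -½ + (-13 + 5*5)/4 = -½ + (-13 + 25)/4 = -½ + (¼)*12 = -½ + 3 = 5/2 ≈ 2.5000)
S = -3015 (S = (5/2)*(-1206) = -3015)
-9481 - S = -9481 - 1*(-3015) = -9481 + 3015 = -6466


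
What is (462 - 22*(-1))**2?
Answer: 234256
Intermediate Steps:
(462 - 22*(-1))**2 = (462 - 1*(-22))**2 = (462 + 22)**2 = 484**2 = 234256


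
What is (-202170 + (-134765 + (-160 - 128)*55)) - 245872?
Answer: -598647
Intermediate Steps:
(-202170 + (-134765 + (-160 - 128)*55)) - 245872 = (-202170 + (-134765 - 288*55)) - 245872 = (-202170 + (-134765 - 15840)) - 245872 = (-202170 - 150605) - 245872 = -352775 - 245872 = -598647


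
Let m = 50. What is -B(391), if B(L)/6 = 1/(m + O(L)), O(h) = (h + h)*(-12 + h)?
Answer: -3/148214 ≈ -2.0241e-5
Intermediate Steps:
O(h) = 2*h*(-12 + h) (O(h) = (2*h)*(-12 + h) = 2*h*(-12 + h))
B(L) = 6/(50 + 2*L*(-12 + L))
-B(391) = -3/(25 + 391*(-12 + 391)) = -3/(25 + 391*379) = -3/(25 + 148189) = -3/148214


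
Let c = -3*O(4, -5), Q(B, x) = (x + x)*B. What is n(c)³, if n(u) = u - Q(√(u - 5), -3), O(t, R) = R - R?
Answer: -1080*I*√5 ≈ -2415.0*I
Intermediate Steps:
O(t, R) = 0
Q(B, x) = 2*B*x (Q(B, x) = (2*x)*B = 2*B*x)
c = 0 (c = -3*0 = 0)
n(u) = u + 6*√(-5 + u) (n(u) = u - 2*√(u - 5)*(-3) = u - 2*√(-5 + u)*(-3) = u - (-6)*√(-5 + u) = u + 6*√(-5 + u))
n(c)³ = (0 + 6*√(-5 + 0))³ = (0 + 6*√(-5))³ = (0 + 6*(I*√5))³ = (0 + 6*I*√5)³ = (6*I*√5)³ = -1080*I*√5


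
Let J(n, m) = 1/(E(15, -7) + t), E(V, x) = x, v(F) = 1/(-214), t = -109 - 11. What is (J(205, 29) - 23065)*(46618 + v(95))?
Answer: -14611496549628/13589 ≈ -1.0752e+9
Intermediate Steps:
t = -120
v(F) = -1/214
J(n, m) = -1/127 (J(n, m) = 1/(-7 - 120) = 1/(-127) = -1/127)
(J(205, 29) - 23065)*(46618 + v(95)) = (-1/127 - 23065)*(46618 - 1/214) = -2929256/127*9976251/214 = -14611496549628/13589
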